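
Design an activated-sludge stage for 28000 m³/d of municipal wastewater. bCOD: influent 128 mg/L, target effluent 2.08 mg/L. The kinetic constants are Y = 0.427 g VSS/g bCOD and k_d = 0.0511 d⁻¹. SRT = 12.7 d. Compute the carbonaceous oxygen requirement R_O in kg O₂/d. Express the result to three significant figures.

R_O ≈ 2230 kg O₂/d

Y_obs = Y / (1 + k_d θ_c) = 0.427 / (1 + 0.0511 × 12.7) = 0.427 / 1.649 = 0.2589.
Q·(S₀ − S) = 28000 × (128 − 2.08) × 10⁻³ = 3526 kg/d removed.
P_X = Y_obs·Q·(S₀ − S) = 0.2589 × 3526 = 913.0 kg VSS/d.
Carbonaceous O₂ demand = substrate oxidised − cell-mass equivalent = 3526 − 1.42 × 913.0 = 2229 kg O₂/d.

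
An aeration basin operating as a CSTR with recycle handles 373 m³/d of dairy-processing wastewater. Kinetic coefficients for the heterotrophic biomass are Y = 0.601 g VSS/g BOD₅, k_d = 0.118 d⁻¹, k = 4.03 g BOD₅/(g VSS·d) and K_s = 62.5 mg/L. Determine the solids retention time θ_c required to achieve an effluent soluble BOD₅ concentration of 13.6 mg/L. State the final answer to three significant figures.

From 1/θ_c = Y·k·S/(K_s + S) − k_d: Y·k·S/(K_s+S) = 0.601 × 4.03 × 13.6 / (62.5 + 13.6) = 0.4328 d⁻¹.
1/θ_c = 0.4328 − 0.118 = 0.3148 d⁻¹, so θ_c = 3.176 d.

θ_c ≈ 3.18 d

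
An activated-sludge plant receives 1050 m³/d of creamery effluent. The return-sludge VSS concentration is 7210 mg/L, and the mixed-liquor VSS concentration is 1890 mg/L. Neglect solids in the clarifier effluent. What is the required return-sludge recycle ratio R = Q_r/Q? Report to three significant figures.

R ≈ 0.355

R = Q_r/Q = X/(X_r − X) = 1890 / (7210 − 1890) = 0.3553.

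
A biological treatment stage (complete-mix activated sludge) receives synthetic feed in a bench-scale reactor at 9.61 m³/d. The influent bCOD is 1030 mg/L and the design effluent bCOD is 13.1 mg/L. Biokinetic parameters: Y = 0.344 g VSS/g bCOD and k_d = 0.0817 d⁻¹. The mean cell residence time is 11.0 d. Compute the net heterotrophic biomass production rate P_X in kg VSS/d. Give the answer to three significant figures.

P_X ≈ 1.77 kg VSS/d

Observed yield with endogenous decay: Y_obs = Y / (1 + k_d·θ_c) = 0.344 / (1 + 0.0817 × 11.0) = 0.344 / 1.899 = 0.1812 g VSS/g bCOD.
Mass of bCOD removed per day: Q(S₀ − S) = 9.61 × 1017 g/m³ = 9.772 kg/d.
P_X = Y_obs · Q(S₀ − S) = 0.1812 × 9.772 = 1.771 kg VSS/d.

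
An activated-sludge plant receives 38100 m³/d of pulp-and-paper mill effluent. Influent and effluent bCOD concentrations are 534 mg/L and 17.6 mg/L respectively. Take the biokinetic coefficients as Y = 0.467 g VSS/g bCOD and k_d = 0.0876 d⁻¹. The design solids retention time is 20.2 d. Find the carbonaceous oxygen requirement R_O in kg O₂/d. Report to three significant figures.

R_O ≈ 15000 kg O₂/d

Observed yield with endogenous decay: Y_obs = Y / (1 + k_d·θ_c) = 0.467 / (1 + 0.0876 × 20.2) = 0.467 / 2.770 = 0.1686 g VSS/g bCOD.
ΔS = 534 − 17.6 = 516.4 mg/L, so the substrate removal rate is 38100 × 516.4/1000 = 19675 kg bCOD/d.
P_X = Y_obs·Q·(S₀ − S) = 0.1686 × 19675 = 3318 kg VSS/d.
R_O = Q·(S₀ − S) − 1.42·P_X = 19675 − 1.42 × 3318 = 14964 kg O₂/d.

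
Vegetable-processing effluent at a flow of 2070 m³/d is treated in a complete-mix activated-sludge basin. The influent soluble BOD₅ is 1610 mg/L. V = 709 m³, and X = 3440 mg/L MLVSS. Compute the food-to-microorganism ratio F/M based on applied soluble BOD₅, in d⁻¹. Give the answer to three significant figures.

F/M = applied load / biomass = Q·S₀/(V·X) = 2070 × 1610 / (709.0 × 3440) = 1.366 d⁻¹.

F/M ≈ 1.37 d⁻¹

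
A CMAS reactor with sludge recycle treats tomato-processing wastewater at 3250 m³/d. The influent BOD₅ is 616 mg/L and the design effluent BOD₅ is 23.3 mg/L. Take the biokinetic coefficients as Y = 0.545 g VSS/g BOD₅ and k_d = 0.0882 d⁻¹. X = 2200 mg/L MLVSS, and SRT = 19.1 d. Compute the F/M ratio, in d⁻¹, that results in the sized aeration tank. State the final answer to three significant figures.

F/M ≈ 0.268 d⁻¹

From the SRT design equation V = Y Q (S₀−S) θ_c / [X (1 + k_d θ_c)] = 0.545 × 3250 × (616 − 23.3) × 19.1 / [2200 × (1 + 0.0882 × 19.1)] = 2.01×10^7 / 5906 = 3395 m³.
Food-to-microorganism ratio F/M = Q S₀ / (V X) = 3250 × 616 / (3395 × 2200) = 0.2680 d⁻¹.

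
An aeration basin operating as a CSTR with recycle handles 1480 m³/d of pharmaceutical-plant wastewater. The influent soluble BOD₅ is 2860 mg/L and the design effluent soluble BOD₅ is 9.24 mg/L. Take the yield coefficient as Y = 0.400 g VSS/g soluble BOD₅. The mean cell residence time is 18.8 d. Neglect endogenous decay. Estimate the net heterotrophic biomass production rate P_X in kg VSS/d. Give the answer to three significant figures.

No decay correction is needed, so Y_obs = Y = 0.400.
ΔS = 2860 − 9.24 = 2851 mg/L, so the substrate removal rate is 1480 × 2851/1000 = 4219 kg soluble BOD₅/d.
Biomass produced: P_X = Y_obs·Q·ΔS = 0.4000 × 4219 ≈ 1688 kg VSS/d.

P_X ≈ 1690 kg VSS/d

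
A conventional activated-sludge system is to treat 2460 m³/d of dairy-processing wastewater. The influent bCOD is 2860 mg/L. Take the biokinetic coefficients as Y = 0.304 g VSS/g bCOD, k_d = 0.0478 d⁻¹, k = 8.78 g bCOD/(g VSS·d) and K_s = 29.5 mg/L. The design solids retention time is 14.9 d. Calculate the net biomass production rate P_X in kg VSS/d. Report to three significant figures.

P_X ≈ 1250 kg VSS/d

From the Monod/SRT balance for a CMAS, S = K_s·(1+k_d θ_c)/[θ_c·(Y k − k_d) − 1] = 29.5 × (1 + 0.0478 × 14.9) / [14.9 × (0.304 × 8.78 − 0.0478) − 1] = 50.51 / 38.06 = 1.327 mg/L.
The observed yield is Y_obs = Y/(1 + k_d·θ_c) = 0.304 / (1 + 0.0478 × 14.9) = 0.304 / 1.712 = 0.1775 g VSS per g bCOD removed.
Q·(S₀ − S) = 2460 × (2860 − 1.33) × 10⁻³ = 7032 kg/d removed.
Net biomass production P_X = Y_obs × Q·(S₀ − S) = 0.1775 × 7032 = 1249 kg VSS/d.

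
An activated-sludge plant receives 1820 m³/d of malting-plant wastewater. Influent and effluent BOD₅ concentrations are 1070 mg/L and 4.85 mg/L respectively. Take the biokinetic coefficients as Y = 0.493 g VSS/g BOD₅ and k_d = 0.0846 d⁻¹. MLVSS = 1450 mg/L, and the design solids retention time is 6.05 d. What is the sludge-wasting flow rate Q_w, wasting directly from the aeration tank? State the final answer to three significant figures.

From the SRT design equation V = Y Q (S₀−S) θ_c / [X (1 + k_d θ_c)] = 0.493 × 1820 × (1070 − 4.85) × 6.05 / [1450 × (1 + 0.0846 × 6.05)] = 5.78×10^6 / 2192 = 2638 m³.
With mixed-liquor wasting, θ_c = V/Q_w, so Q_w = V/θ_c = 2638/6.05 = 436.0 m³/d.

Q_w ≈ 436 m³/d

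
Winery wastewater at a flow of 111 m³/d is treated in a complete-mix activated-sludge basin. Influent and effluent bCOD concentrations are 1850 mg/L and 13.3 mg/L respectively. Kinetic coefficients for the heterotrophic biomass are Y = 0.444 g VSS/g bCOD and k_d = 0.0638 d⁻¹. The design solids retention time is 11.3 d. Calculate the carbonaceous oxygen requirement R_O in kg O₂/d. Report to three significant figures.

R_O ≈ 129 kg O₂/d

Y_obs = Y / (1 + k_d θ_c) = 0.444 / (1 + 0.0638 × 11.3) = 0.444 / 1.721 = 0.2580.
Q·(S₀ − S) = 111 × (1850 − 13.3) × 10⁻³ = 203.9 kg/d removed.
P_X = Y_obs·Q·(S₀ − S) = 0.2580 × 203.9 = 52.60 kg VSS/d.
R_O = Q·(S₀ − S) − 1.42·P_X = 203.9 − 1.42 × 52.60 = 129.2 kg O₂/d.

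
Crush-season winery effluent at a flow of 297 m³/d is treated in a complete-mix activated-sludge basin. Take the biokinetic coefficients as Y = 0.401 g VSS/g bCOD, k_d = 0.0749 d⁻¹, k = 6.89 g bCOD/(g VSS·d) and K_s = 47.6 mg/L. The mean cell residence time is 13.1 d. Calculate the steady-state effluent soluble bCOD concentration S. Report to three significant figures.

For a completely mixed reactor with recycle the Lawrence–McCarty relation gives S = K_s·(1 + k_d·θ_c) / [θ_c·(Y·k − k_d) − 1] = 47.6 × (1 + 0.0749 × 13.1) / [13.1 × (0.401 × 6.89 − 0.0749) − 1] = 94.30 / 34.21 = 2.756 mg/L.

S ≈ 2.76 mg/L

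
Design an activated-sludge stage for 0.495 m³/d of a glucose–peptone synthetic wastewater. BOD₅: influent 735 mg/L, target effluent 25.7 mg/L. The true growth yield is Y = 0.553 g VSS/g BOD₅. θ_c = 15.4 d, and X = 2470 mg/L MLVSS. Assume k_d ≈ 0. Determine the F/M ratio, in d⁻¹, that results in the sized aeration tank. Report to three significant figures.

F/M ≈ 0.122 d⁻¹

Biomass mass balance (decay neglected): V·X = Y·Q·(S₀ − S)·θ_c, so V = 0.553 × 0.495 × (735 − 25.7) × 15.4 / 2470 = 1.211 m³.
Food-to-microorganism ratio F/M = Q S₀ / (V X) = 0.495 × 735 / (1.211 × 2470) = 0.1217 d⁻¹.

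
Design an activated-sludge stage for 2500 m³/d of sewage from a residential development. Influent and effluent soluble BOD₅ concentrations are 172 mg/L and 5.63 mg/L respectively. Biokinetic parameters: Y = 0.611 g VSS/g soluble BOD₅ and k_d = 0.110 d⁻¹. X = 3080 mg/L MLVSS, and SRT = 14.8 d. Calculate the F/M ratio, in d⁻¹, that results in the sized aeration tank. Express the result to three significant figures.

F/M ≈ 0.300 d⁻¹

Steady-state biomass mass balance: V·X·(1 + k_d·θ_c) = Y·Q·(S₀ − S)·θ_c, so V = 0.611 × 2500 × (172 − 5.63) × 14.8 / [3080 × (1 + 0.110 × 14.8)] = 3.76×10^6 / 8094 = 464.7 m³.
Food-to-microorganism ratio F/M = Q S₀ / (V X) = 2500 × 172 / (464.7 × 3080) = 0.3005 d⁻¹.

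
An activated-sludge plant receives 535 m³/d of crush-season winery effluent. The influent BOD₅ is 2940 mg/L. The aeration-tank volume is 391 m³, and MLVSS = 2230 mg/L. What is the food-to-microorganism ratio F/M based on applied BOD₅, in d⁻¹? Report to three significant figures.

F/M ≈ 1.80 d⁻¹

F/M = Q·S₀ / (V·X) = 535 × 2940 / (391.0 × 2230) = 1.804 g BOD₅·(g VSS·d)⁻¹.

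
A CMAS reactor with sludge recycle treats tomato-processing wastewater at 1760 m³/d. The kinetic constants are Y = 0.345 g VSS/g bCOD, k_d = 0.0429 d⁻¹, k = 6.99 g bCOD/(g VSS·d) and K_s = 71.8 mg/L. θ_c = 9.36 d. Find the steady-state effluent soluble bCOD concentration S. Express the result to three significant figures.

Effluent substrate depends only on kinetics and SRT: S = K_s(1 + k_d θ_c) / [θ_c(Yk − k_d) − 1] = 71.8 × (1 + 0.0429 × 9.36) / [9.36 × (0.345 × 6.99 − 0.0429) − 1] = 100.6 / 21.17 = 4.753 mg/L.

S ≈ 4.75 mg/L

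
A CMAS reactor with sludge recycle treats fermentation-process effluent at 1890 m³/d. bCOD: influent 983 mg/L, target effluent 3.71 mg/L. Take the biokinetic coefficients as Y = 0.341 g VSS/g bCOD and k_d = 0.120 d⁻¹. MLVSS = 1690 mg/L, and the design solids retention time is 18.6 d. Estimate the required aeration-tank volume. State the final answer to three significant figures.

From the SRT design equation V = Y Q (S₀−S) θ_c / [X (1 + k_d θ_c)] = 0.341 × 1890 × (983 − 3.71) × 18.6 / [1690 × (1 + 0.120 × 18.6)] = 1.17×10^7 / 5462 = 2149 m³.

V ≈ 2150 m³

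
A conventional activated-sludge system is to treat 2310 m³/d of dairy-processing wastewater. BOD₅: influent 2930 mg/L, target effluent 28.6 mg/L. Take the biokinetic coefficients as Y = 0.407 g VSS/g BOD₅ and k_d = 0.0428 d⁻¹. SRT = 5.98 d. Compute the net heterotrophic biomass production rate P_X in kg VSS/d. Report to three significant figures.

P_X ≈ 2170 kg VSS/d

Observed yield with endogenous decay: Y_obs = Y / (1 + k_d·θ_c) = 0.407 / (1 + 0.0428 × 5.98) = 0.407 / 1.256 = 0.3241 g VSS/g BOD₅.
ΔS = 2930 − 28.6 = 2901 mg/L, so the substrate removal rate is 2310 × 2901/1000 = 6702 kg BOD₅/d.
Net biomass production P_X = Y_obs × Q·(S₀ − S) = 0.3241 × 6702 = 2172 kg VSS/d.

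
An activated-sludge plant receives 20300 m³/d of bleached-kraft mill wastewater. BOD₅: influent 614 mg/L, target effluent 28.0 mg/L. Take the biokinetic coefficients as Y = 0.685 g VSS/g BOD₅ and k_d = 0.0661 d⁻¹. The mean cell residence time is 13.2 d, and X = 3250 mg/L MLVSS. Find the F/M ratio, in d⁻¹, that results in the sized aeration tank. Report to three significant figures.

Rearranging the biomass balance for a CMAS with decay, V = Y·Q·ΔS·θ_c / [X·(1+k_d θ_c)] = 0.685 × 20300 × (614 − 28.0) × 13.2 / [3250 × (1 + 0.0661 × 13.2)] = 1.08×10^8 / 6086 = 17675 m³.
Food-to-microorganism ratio F/M = Q S₀ / (V X) = 20300 × 614 / (17675 × 3250) = 0.2170 d⁻¹.

F/M ≈ 0.217 d⁻¹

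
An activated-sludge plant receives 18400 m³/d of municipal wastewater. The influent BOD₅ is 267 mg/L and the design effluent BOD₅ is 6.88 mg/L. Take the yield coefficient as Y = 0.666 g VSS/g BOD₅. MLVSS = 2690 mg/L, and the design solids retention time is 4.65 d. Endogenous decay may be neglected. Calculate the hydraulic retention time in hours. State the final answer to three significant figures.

τ ≈ 7.19 h

With k_d = 0 the design equation reduces to V = Y Q (S₀−S) θ_c / X = 0.666 × 18400 × (267 − 6.88) × 4.65 / 2690 = 5510 m³.
τ = V/Q = 5510/18400 = 0.2995 d, or 7.187 h.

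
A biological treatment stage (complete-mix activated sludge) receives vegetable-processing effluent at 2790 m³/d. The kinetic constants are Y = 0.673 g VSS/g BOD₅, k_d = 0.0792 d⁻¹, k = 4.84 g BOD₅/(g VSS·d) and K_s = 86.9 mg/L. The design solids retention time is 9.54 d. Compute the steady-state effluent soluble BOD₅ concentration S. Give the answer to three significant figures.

For a completely mixed reactor with recycle the Lawrence–McCarty relation gives S = K_s·(1 + k_d·θ_c) / [θ_c·(Y·k − k_d) − 1] = 86.9 × (1 + 0.0792 × 9.54) / [9.54 × (0.673 × 4.84 − 0.0792) − 1] = 152.6 / 29.32 = 5.203 mg/L.

S ≈ 5.20 mg/L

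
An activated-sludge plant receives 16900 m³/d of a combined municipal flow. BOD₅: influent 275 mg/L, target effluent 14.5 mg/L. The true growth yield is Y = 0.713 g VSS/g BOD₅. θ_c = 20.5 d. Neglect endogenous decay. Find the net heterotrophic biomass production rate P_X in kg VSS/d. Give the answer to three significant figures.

P_X ≈ 3140 kg VSS/d

No decay correction is needed, so Y_obs = Y = 0.713.
Mass of BOD₅ removed per day: Q(S₀ − S) = 16900 × 260.5 g/m³ = 4402 kg/d.
P_X = Y_obs · Q(S₀ − S) = 0.7130 × 4402 = 3139 kg VSS/d.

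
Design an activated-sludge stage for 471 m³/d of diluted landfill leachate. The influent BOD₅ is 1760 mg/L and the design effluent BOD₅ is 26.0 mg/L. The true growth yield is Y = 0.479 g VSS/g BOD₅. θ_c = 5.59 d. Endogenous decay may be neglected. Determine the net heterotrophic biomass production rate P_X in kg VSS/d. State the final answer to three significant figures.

P_X ≈ 391 kg VSS/d

Since k_d ≈ 0, Y_obs = Y = 0.479 g VSS/g BOD₅.
Q·(S₀ − S) = 471 × (1760 − 26.0) × 10⁻³ = 816.7 kg/d removed.
Net biomass production P_X = Y_obs × Q·(S₀ − S) = 0.4790 × 816.7 = 391.2 kg VSS/d.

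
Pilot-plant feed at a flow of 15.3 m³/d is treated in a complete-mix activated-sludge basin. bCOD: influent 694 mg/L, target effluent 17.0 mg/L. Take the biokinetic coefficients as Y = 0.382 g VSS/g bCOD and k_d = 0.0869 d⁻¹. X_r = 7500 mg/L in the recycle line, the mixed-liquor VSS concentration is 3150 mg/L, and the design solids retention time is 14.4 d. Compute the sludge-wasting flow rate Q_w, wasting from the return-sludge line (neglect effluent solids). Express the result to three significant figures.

Q_w ≈ 0.234 m³/d

Rearranging the biomass balance for a CMAS with decay, V = Y·Q·ΔS·θ_c / [X·(1+k_d θ_c)] = 0.382 × 15.3 × (694 − 17.0) × 14.4 / [3150 × (1 + 0.0869 × 14.4)] = 5.7×10^4 / 7092 = 8.034 m³.
Wasting from the return line (neglecting effluent solids): Q_w = V·X / (θ_c·X_r) = 8.034 × 3150 / (14.4 × 7500) = 0.2343 m³/d.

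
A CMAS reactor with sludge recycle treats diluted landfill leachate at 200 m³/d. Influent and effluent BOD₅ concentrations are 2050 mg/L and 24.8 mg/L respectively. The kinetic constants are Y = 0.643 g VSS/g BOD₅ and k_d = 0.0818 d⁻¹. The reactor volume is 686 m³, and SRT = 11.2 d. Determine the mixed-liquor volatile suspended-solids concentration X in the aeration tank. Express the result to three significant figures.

From V·X·(1 + k_d·θ_c) = Y·Q·(S₀ − S)·θ_c: X = 0.643 × 200 × (2050 − 24.8) × 11.2 / [686 × (1 + 0.0818 × 11.2)] = 2219 mg/L.

X ≈ 2220 mg/L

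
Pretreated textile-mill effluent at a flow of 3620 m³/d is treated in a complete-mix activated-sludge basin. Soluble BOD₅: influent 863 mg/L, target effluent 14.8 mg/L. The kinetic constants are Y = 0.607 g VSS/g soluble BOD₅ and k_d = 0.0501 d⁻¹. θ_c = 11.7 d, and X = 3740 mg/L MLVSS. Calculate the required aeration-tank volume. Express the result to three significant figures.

Rearranging the biomass balance for a CMAS with decay, V = Y·Q·ΔS·θ_c / [X·(1+k_d θ_c)] = 0.607 × 3620 × (863 − 14.8) × 11.7 / [3740 × (1 + 0.0501 × 11.7)] = 2.18×10^7 / 5932 = 3676 m³.

V ≈ 3680 m³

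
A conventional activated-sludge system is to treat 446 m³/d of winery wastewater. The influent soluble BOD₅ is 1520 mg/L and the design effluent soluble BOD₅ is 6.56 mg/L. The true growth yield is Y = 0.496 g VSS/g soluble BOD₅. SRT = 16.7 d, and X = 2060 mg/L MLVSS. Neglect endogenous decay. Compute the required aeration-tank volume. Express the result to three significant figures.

With k_d = 0 the design equation reduces to V = Y Q (S₀−S) θ_c / X = 0.496 × 446 × (1520 − 6.56) × 16.7 / 2060 = 2714 m³.

V ≈ 2710 m³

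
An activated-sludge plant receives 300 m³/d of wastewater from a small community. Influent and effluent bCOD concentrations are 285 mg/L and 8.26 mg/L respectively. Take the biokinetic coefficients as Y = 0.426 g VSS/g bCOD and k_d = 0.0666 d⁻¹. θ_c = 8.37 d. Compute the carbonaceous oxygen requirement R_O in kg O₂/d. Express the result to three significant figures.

R_O ≈ 50.8 kg O₂/d

Correct the yield for decay: Y_obs = Y/(1 + k_d θ_c) = 0.426 / (1 + 0.0666 × 8.37) = 0.426 / 1.557 = 0.2735.
Substrate removed = Q·(S₀ − S) = 300 m³/d × (285 − 8.26) g/m³ = 8.3×10^4 g/d = 83.02 kg/d.
Net sludge production P_X = 0.2735 × 83.02 = 22.71 kg VSS/d.
R_O = Q·ΔS − 1.42 P_X = 83.02 − 32.25 = 50.78 kg O₂/d.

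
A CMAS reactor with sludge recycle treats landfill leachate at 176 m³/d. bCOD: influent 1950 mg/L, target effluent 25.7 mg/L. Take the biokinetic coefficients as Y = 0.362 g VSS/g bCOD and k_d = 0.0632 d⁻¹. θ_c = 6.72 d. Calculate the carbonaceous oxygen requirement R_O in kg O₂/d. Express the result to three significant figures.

R_O ≈ 216 kg O₂/d

Y_obs = Y / (1 + k_d θ_c) = 0.362 / (1 + 0.0632 × 6.72) = 0.362 / 1.425 = 0.2541.
Substrate removed = Q·(S₀ − S) = 176 m³/d × (1950 − 25.7) g/m³ = 3.39×10^5 g/d = 338.7 kg/d.
Biomass synthesised: P_X = Y_obs × 338.7 = 86.05 kg VSS/d.
Carbonaceous O₂ demand = substrate oxidised − cell-mass equivalent = 338.7 − 1.42 × 86.05 = 216.5 kg O₂/d.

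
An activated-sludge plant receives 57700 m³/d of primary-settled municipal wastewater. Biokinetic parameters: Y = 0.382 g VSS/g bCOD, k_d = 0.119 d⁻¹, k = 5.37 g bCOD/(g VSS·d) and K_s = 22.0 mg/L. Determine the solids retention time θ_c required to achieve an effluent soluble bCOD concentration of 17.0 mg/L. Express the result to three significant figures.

At the target effluent, Y k S/(K_s+S) = 0.382×5.37×17.0/39.00 = 0.8942 d⁻¹.
θ_c = 1/(μ − k_d) = 1/(0.8942 − 0.119) = 1/0.7752 = 1.290 d.

θ_c ≈ 1.29 d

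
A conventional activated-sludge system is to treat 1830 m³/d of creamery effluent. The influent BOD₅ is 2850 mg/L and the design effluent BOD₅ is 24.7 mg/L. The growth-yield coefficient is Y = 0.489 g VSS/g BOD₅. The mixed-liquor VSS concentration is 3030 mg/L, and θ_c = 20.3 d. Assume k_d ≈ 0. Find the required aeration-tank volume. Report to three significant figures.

Biomass mass balance (decay neglected): V·X = Y·Q·(S₀ − S)·θ_c, so V = 0.489 × 1830 × (2850 − 24.7) × 20.3 / 3030 = 16939 m³.

V ≈ 16900 m³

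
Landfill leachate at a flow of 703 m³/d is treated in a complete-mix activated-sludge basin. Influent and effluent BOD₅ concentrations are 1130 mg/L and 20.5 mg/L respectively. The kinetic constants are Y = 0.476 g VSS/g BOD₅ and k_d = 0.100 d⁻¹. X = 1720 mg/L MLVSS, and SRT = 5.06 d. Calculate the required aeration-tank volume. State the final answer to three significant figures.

Rearranging the biomass balance for a CMAS with decay, V = Y·Q·ΔS·θ_c / [X·(1+k_d θ_c)] = 0.476 × 703 × (1130 − 20.5) × 5.06 / [1720 × (1 + 0.100 × 5.06)] = 1.88×10^6 / 2590 = 725.2 m³.

V ≈ 725 m³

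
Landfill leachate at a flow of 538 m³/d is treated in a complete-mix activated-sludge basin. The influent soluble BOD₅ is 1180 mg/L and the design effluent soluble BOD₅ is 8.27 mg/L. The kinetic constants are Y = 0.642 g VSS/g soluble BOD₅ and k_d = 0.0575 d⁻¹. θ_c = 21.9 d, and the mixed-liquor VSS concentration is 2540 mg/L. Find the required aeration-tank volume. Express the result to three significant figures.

V ≈ 1540 m³

From the SRT design equation V = Y Q (S₀−S) θ_c / [X (1 + k_d θ_c)] = 0.642 × 538 × (1180 − 8.27) × 21.9 / [2540 × (1 + 0.0575 × 21.9)] = 8.86×10^6 / 5738 = 1545 m³.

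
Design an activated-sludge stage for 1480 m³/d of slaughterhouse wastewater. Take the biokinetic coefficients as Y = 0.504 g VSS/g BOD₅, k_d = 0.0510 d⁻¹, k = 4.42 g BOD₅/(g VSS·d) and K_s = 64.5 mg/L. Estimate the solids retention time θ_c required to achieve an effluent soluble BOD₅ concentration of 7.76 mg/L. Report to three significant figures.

θ_c ≈ 5.31 d

At the target effluent, Y k S/(K_s+S) = 0.504×4.42×7.76/72.26 = 0.2392 d⁻¹.
θ_c = 1/(μ − k_d) = 1/(0.2392 − 0.0510) = 1/0.1882 = 5.313 d.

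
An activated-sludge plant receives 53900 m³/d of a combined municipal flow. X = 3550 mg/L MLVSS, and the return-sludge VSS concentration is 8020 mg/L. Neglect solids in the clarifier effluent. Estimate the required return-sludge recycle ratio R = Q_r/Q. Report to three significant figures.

R ≈ 0.794

Mass balance around the secondary clarifier (neglecting effluent solids): R = X / (X_r − X) = 3550 / (8020 − 3550) = 0.7942.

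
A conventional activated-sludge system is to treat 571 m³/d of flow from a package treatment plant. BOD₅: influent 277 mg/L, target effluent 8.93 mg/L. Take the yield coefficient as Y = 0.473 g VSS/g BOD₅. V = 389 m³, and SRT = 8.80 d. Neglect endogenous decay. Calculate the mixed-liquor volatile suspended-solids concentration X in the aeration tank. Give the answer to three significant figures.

X ≈ 1640 mg/L

Without decay, X = Y Q (S₀−S) θ_c / V = 0.473 × 571 × (277 − 8.93) × 8.80 / 389 = 1638 mg/L.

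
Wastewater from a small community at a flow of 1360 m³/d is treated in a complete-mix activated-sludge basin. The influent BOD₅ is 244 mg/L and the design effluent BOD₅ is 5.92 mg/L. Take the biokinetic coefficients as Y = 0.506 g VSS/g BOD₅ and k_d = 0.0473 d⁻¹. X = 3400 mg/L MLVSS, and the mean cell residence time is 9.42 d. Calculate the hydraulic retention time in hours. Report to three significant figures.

Steady-state biomass mass balance: V·X·(1 + k_d·θ_c) = Y·Q·(S₀ − S)·θ_c, so V = 0.506 × 1360 × (244 − 5.92) × 9.42 / [3400 × (1 + 0.0473 × 9.42)] = 1.54×10^6 / 4915 = 314.0 m³.
HRT = V/Q = 314.0 m³ / 1360 m³·d⁻¹ = 0.2309 d × 24 = 5.541 h.

τ ≈ 5.54 h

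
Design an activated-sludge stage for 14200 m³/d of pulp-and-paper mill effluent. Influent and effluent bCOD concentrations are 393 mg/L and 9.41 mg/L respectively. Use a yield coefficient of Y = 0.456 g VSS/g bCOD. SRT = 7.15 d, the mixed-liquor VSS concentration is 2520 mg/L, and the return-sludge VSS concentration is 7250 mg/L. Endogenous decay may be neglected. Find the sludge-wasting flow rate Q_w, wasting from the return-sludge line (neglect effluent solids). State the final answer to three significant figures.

Q_w ≈ 343 m³/d

Biomass mass balance (decay neglected): V·X = Y·Q·(S₀ − S)·θ_c, so V = 0.456 × 14200 × (393 − 9.41) × 7.15 / 2520 = 7047 m³.
θ_c = V·X/(Q_w·X_r) when wasting from the recycle, so Q_w = V·X/(θ_c·X_r) = 7047 × 2520 / (7.15 × 7250) = 342.6 m³/d.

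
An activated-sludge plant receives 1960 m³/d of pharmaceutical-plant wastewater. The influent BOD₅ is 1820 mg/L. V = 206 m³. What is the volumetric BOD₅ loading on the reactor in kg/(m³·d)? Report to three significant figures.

L_v ≈ 17.3 kg BOD₅/(m³·d)

Applied BOD₅ load per unit volume = Q·S₀/V = (1960 × 1820/1000)/206.0 = 17.32 kg BOD₅·m⁻³·d⁻¹.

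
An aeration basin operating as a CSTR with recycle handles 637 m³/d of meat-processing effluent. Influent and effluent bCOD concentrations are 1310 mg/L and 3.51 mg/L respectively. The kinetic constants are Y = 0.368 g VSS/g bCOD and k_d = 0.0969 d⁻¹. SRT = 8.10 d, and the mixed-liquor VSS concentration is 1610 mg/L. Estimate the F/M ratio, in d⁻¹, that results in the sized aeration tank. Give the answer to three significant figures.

From the SRT design equation V = Y Q (S₀−S) θ_c / [X (1 + k_d θ_c)] = 0.368 × 637 × (1310 − 3.51) × 8.10 / [1610 × (1 + 0.0969 × 8.10)] = 2.48×10^6 / 2874 = 863.3 m³.
Food-to-microorganism ratio F/M = Q S₀ / (V X) = 637 × 1310 / (863.3 × 1610) = 0.6004 d⁻¹.

F/M ≈ 0.600 d⁻¹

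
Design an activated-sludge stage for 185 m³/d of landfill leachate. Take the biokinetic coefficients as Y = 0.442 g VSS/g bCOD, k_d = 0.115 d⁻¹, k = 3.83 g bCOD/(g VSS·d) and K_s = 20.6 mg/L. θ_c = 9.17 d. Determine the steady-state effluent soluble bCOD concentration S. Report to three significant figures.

Effluent substrate depends only on kinetics and SRT: S = K_s(1 + k_d θ_c) / [θ_c(Yk − k_d) − 1] = 20.6 × (1 + 0.115 × 9.17) / [9.17 × (0.442 × 3.83 − 0.115) − 1] = 42.32 / 13.47 = 3.142 mg/L.

S ≈ 3.14 mg/L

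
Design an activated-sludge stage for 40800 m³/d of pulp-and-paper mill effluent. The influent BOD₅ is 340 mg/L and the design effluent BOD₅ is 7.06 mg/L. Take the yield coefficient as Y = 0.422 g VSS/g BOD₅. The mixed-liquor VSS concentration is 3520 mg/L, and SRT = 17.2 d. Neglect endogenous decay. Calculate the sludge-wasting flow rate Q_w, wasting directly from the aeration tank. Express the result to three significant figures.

Biomass mass balance (decay neglected): V·X = Y·Q·(S₀ − S)·θ_c, so V = 0.422 × 40800 × (340 − 7.06) × 17.2 / 3520 = 28011 m³.
Wasting from the aeration tank: Q_w = V / θ_c = 28011 / 17.2 = 1629 m³/d.

Q_w ≈ 1630 m³/d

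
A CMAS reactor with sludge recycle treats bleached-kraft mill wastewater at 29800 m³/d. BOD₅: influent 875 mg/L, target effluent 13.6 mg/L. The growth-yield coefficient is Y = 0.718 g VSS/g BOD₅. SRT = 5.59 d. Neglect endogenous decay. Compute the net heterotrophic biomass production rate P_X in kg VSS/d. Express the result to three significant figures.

P_X ≈ 18400 kg VSS/d

Since k_d ≈ 0, Y_obs = Y = 0.718 g VSS/g BOD₅.
Substrate removed = Q·(S₀ − S) = 29800 m³/d × (875 − 13.6) g/m³ = 2.57×10^7 g/d = 25670 kg/d.
So the net sludge growth is P_X = 0.7180 × 25670 = 18431 kg VSS/d.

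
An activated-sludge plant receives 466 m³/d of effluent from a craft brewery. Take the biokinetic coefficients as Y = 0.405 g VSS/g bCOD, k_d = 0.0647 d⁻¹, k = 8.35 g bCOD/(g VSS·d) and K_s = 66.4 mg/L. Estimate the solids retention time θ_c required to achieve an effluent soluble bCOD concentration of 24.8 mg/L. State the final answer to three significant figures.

θ_c ≈ 1.17 d

Specific growth rate at S = 24.8 mg/L: μ = YkS/(K_s+S) = 0.405·8.35·24.8/(66.4+24.8) = 0.9196 d⁻¹.
Then 1/θ_c = μ − k_d = 0.9196 − 0.0647 = 0.8549 d⁻¹, giving θ_c = 1.170 d.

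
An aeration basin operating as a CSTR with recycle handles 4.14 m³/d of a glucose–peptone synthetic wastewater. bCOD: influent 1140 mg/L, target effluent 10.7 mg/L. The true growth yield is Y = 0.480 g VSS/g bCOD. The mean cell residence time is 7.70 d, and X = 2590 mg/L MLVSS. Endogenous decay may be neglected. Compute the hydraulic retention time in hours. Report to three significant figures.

τ ≈ 38.7 h

V·X = Y·Q·ΔS·θ_c gives V = 0.480 × 4.14 × (1140 − 10.7) × 7.70 / 2590 = 6.672 m³.
τ = V/Q = 6.672/4.14 = 1.612 d, or 38.68 h.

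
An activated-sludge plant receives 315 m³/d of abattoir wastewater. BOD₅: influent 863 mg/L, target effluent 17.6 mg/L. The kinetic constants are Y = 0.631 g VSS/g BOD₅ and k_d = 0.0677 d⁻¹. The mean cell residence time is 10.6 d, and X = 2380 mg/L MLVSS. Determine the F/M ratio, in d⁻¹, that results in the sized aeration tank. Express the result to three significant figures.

Rearranging the biomass balance for a CMAS with decay, V = Y·Q·ΔS·θ_c / [X·(1+k_d θ_c)] = 0.631 × 315 × (863 − 17.6) × 10.6 / [2380 × (1 + 0.0677 × 10.6)] = 1.78×10^6 / 4088 = 435.7 m³.
F/M = Q·S₀ / (V·X) = 315 × 863 / (435.7 × 2380) = 0.2621 g BOD₅·(g VSS·d)⁻¹.

F/M ≈ 0.262 d⁻¹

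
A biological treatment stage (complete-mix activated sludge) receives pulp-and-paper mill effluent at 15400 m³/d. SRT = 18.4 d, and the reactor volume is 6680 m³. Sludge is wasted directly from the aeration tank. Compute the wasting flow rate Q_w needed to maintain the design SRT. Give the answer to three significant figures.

Q_w ≈ 363 m³/d

With mixed-liquor wasting, θ_c = V/Q_w, so Q_w = V/θ_c = 6680/18.4 = 363.0 m³/d.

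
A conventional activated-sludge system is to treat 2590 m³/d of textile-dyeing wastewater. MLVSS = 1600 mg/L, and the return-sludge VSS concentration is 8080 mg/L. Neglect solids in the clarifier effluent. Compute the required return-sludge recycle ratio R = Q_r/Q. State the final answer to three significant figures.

R = Q_r/Q = X/(X_r − X) = 1600 / (8080 − 1600) = 0.2469.

R ≈ 0.247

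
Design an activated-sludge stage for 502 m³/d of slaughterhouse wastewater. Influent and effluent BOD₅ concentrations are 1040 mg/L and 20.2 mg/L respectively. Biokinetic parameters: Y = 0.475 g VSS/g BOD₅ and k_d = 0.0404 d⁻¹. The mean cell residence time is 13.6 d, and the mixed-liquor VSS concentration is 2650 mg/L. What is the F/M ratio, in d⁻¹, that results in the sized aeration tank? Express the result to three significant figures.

Rearranging the biomass balance for a CMAS with decay, V = Y·Q·ΔS·θ_c / [X·(1+k_d θ_c)] = 0.475 × 502 × (1040 − 20.2) × 13.6 / [2650 × (1 + 0.0404 × 13.6)] = 3.31×10^6 / 4106 = 805.4 m³.
F/M = applied load / biomass = Q·S₀/(V·X) = 502 × 1040 / (805.4 × 2650) = 0.2446 d⁻¹.

F/M ≈ 0.245 d⁻¹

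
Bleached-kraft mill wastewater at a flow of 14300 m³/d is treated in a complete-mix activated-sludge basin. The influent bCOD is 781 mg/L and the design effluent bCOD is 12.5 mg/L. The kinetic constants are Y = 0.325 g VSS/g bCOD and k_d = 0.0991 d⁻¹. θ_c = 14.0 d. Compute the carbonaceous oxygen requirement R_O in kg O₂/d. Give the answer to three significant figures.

Correct the yield for decay: Y_obs = Y/(1 + k_d θ_c) = 0.325 / (1 + 0.0991 × 14.0) = 0.325 / 2.387 = 0.1361.
Q·(S₀ − S) = 14300 × (781 − 12.5) × 10⁻³ = 10990 kg/d removed.
Biomass synthesised: P_X = Y_obs × 10990 = 1496 kg VSS/d.
R_O = Q·ΔS − 1.42 P_X = 10990 − 2124 = 8865 kg O₂/d.

R_O ≈ 8870 kg O₂/d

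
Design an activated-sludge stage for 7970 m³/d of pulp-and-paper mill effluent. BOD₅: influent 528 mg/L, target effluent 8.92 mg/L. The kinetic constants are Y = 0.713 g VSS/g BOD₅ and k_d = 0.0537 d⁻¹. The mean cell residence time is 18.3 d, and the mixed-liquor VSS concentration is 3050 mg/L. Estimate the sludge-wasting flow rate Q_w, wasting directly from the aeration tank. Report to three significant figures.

Rearranging the biomass balance for a CMAS with decay, V = Y·Q·ΔS·θ_c / [X·(1+k_d θ_c)] = 0.713 × 7970 × (528 − 8.92) × 18.3 / [3050 × (1 + 0.0537 × 18.3)] = 5.4×10^7 / 6047 = 8926 m³.
For wasting at MLVSS concentration, Q_w = V/θ_c = 8926/18.3 = 487.8 m³/d.

Q_w ≈ 488 m³/d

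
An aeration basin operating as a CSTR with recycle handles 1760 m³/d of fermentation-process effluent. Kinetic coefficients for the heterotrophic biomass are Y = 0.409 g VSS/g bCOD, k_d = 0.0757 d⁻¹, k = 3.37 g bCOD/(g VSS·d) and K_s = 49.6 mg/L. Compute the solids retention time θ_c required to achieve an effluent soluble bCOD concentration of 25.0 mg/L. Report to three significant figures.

θ_c ≈ 2.59 d

Specific growth rate at S = 25.0 mg/L: μ = YkS/(K_s+S) = 0.409·3.37·25.0/(49.6+25.0) = 0.4619 d⁻¹.
Then 1/θ_c = μ − k_d = 0.4619 − 0.0757 = 0.3862 d⁻¹, giving θ_c = 2.589 d.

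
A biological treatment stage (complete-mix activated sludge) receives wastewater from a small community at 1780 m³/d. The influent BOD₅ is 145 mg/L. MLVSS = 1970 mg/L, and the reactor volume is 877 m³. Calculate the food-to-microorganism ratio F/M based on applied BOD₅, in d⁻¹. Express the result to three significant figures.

F/M ≈ 0.149 d⁻¹

Food-to-microorganism ratio F/M = Q S₀ / (V X) = 1780 × 145 / (877.0 × 1970) = 0.1494 d⁻¹.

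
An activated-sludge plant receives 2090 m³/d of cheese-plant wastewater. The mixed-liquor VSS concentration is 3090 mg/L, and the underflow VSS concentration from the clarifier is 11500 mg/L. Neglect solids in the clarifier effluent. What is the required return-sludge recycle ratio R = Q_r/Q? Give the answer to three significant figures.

R ≈ 0.367

Solids balance on the clarifier gives (1+R)X = R·X_r, so R = X/(X_r − X) = 3090 / (11500 − 3090) = 0.3674.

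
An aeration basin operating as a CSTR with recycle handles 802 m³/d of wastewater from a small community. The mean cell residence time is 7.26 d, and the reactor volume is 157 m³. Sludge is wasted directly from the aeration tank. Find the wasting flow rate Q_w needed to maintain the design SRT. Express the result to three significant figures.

Q_w ≈ 21.6 m³/d

With mixed-liquor wasting, θ_c = V/Q_w, so Q_w = V/θ_c = 157.0/7.26 = 21.63 m³/d.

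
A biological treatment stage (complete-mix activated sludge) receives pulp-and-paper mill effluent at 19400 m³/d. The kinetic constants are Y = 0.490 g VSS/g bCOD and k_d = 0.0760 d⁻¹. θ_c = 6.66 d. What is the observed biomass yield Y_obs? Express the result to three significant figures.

Y_obs = Y / (1 + k_d θ_c) = 0.490 / (1 + 0.0760 × 6.66) = 0.490 / 1.506 = 0.3253.

Y_obs ≈ 0.325 g VSS/g bCOD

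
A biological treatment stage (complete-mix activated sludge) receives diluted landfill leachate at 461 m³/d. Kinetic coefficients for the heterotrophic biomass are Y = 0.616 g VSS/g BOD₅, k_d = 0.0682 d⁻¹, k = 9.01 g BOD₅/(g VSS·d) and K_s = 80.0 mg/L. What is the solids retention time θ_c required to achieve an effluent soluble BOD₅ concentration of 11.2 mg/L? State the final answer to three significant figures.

θ_c ≈ 1.63 d

From 1/θ_c = Y·k·S/(K_s + S) − k_d: Y·k·S/(K_s+S) = 0.616 × 9.01 × 11.2 / (80.0 + 11.2) = 0.6816 d⁻¹.
Then 1/θ_c = μ − k_d = 0.6816 − 0.0682 = 0.6134 d⁻¹, giving θ_c = 1.630 d.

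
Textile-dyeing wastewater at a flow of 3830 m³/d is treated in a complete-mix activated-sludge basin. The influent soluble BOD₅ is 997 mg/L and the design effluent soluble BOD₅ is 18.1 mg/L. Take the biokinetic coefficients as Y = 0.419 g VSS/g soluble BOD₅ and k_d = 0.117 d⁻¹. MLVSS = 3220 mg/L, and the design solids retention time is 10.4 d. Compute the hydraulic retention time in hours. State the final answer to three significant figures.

τ ≈ 14.3 h

From the SRT design equation V = Y Q (S₀−S) θ_c / [X (1 + k_d θ_c)] = 0.419 × 3830 × (997 − 18.1) × 10.4 / [3220 × (1 + 0.117 × 10.4)] = 1.63×10^7 / 7138 = 2289 m³.
τ = V/Q = 2289/3830 = 0.5976 d, or 14.34 h.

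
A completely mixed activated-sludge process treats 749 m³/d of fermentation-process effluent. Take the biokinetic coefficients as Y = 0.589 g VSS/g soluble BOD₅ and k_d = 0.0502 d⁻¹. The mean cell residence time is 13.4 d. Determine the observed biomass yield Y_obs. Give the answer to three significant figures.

Y_obs ≈ 0.352 g VSS/g soluble BOD₅

Correct the yield for decay: Y_obs = Y/(1 + k_d θ_c) = 0.589 / (1 + 0.0502 × 13.4) = 0.589 / 1.673 = 0.3521.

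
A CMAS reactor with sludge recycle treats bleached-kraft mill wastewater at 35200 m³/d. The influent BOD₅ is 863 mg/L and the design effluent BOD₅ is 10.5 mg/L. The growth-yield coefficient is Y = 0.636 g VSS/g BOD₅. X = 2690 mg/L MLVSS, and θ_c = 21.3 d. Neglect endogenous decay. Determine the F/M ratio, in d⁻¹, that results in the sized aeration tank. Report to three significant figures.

With k_d = 0 the design equation reduces to V = Y Q (S₀−S) θ_c / X = 0.636 × 35200 × (863 − 10.5) × 21.3 / 2690 = 151120 m³.
Food-to-microorganism ratio F/M = Q S₀ / (V X) = 35200 × 863 / (151120 × 2690) = 0.07473 d⁻¹.

F/M ≈ 0.0747 d⁻¹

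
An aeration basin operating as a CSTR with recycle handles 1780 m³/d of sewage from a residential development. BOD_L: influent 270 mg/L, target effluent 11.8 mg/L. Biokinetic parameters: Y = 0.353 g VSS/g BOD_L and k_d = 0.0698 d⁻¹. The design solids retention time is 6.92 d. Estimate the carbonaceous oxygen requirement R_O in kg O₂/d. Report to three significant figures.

R_O ≈ 304 kg O₂/d

Y_obs = Y / (1 + k_d θ_c) = 0.353 / (1 + 0.0698 × 6.92) = 0.353 / 1.483 = 0.2380.
Q·(S₀ − S) = 1780 × (270 − 11.8) × 10⁻³ = 459.6 kg/d removed.
Net sludge production P_X = 0.2380 × 459.6 = 109.4 kg VSS/d.
R_O = Q·ΔS − 1.42 P_X = 459.6 − 155.3 = 304.3 kg O₂/d.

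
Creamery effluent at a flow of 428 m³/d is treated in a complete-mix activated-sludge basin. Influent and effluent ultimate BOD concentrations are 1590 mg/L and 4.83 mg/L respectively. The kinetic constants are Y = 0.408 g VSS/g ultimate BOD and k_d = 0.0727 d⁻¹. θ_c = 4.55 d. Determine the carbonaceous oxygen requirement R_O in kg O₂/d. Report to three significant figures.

Correct the yield for decay: Y_obs = Y/(1 + k_d θ_c) = 0.408 / (1 + 0.0727 × 4.55) = 0.408 / 1.331 = 0.3066.
ΔS = 1590 − 4.83 = 1585 mg/L, so the substrate removal rate is 428 × 1585/1000 = 678.5 kg ultimate BOD/d.
Biomass synthesised: P_X = Y_obs × 678.5 = 208.0 kg VSS/d.
R_O = Q·(S₀ − S) − 1.42·P_X = 678.5 − 1.42 × 208.0 = 383.1 kg O₂/d.

R_O ≈ 383 kg O₂/d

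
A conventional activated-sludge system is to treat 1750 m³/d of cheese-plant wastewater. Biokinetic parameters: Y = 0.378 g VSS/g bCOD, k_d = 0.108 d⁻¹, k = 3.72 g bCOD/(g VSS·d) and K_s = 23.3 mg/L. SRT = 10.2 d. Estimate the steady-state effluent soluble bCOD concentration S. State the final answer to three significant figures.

From the Monod/SRT balance for a CMAS, S = K_s·(1+k_d θ_c)/[θ_c·(Y k − k_d) − 1] = 23.3 × (1 + 0.108 × 10.2) / [10.2 × (0.378 × 3.72 − 0.108) − 1] = 48.97 / 12.24 = 4.000 mg/L.

S ≈ 4.00 mg/L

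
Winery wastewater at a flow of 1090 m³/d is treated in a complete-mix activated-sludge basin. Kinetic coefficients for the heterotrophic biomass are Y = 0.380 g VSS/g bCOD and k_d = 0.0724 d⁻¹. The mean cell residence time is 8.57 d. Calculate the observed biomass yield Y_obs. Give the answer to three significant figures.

Observed yield with endogenous decay: Y_obs = Y / (1 + k_d·θ_c) = 0.380 / (1 + 0.0724 × 8.57) = 0.380 / 1.620 = 0.2345 g VSS/g bCOD.

Y_obs ≈ 0.235 g VSS/g bCOD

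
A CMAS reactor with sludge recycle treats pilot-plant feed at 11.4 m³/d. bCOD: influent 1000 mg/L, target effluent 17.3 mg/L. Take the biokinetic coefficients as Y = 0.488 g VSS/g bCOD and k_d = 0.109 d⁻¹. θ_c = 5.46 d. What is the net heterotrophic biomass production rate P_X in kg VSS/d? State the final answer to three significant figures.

Y_obs = Y / (1 + k_d θ_c) = 0.488 / (1 + 0.109 × 5.46) = 0.488 / 1.595 = 0.3059.
Q·(S₀ − S) = 11.4 × (1000 − 17.3) × 10⁻³ = 11.20 kg/d removed.
P_X = Y_obs · Q(S₀ − S) = 0.3059 × 11.20 = 3.427 kg VSS/d.

P_X ≈ 3.43 kg VSS/d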